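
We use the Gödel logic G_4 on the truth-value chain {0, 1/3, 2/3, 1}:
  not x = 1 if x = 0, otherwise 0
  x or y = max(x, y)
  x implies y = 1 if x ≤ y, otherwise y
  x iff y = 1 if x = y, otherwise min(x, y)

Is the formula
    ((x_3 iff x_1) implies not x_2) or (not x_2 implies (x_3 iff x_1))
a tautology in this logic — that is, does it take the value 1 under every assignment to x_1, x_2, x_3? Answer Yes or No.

At x_1 = 2/3, x_2 = 1/3, x_3 = 0, for instance:
x_3 iff x_1 = 0 iff 2/3 = 0
not x_2 = not 1/3 = 0
(x_3 iff x_1) implies not x_2 = 0 implies 0 = 1
not x_2 implies (x_3 iff x_1) = 0 implies 0 = 1
((x_3 iff x_1) implies not x_2) or (not x_2 implies (x_3 iff x_1)) = 1 or 1 = 1
and checking the remaining 63 assignments likewise gives ≥ 1 in every case.

Yes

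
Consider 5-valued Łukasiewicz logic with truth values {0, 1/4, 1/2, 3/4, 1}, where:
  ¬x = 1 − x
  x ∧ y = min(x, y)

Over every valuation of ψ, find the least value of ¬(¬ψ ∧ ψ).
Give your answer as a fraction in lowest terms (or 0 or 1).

1/2

Take ψ = 1/2:
¬ψ = ¬1/2 = 1/2
¬ψ ∧ ψ = 1/2 ∧ 1/2 = 1/2
¬(¬ψ ∧ ψ) = ¬1/2 = 1/2
No assignment yields a value below 1/2, so this is the minimum.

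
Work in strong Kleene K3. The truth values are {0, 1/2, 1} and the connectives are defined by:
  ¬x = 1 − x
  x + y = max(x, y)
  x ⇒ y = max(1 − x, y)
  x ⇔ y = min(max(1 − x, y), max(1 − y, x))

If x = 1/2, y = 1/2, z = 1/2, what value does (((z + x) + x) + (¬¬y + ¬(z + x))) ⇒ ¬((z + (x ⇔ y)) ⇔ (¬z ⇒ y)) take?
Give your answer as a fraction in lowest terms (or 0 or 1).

1/2

z + x = 1/2 + 1/2 = 1/2
(z + x) + x = 1/2 + 1/2 = 1/2
¬y = ¬1/2 = 1/2
¬¬y = ¬1/2 = 1/2
z + x = 1/2 + 1/2 = 1/2
¬(z + x) = ¬1/2 = 1/2
¬¬y + ¬(z + x) = 1/2 + 1/2 = 1/2
((z + x) + x) + (¬¬y + ¬(z + x)) = 1/2 + 1/2 = 1/2
x ⇔ y = 1/2 ⇔ 1/2 = 1/2
z + (x ⇔ y) = 1/2 + 1/2 = 1/2
¬z = ¬1/2 = 1/2
¬z ⇒ y = 1/2 ⇒ 1/2 = 1/2
(z + (x ⇔ y)) ⇔ (¬z ⇒ y) = 1/2 ⇔ 1/2 = 1/2
¬((z + (x ⇔ y)) ⇔ (¬z ⇒ y)) = ¬1/2 = 1/2
(((z + x) + x) + (¬¬y + ¬(z + x))) ⇒ ¬((z + (x ⇔ y)) ⇔ (¬z ⇒ y)) = 1/2 ⇒ 1/2 = 1/2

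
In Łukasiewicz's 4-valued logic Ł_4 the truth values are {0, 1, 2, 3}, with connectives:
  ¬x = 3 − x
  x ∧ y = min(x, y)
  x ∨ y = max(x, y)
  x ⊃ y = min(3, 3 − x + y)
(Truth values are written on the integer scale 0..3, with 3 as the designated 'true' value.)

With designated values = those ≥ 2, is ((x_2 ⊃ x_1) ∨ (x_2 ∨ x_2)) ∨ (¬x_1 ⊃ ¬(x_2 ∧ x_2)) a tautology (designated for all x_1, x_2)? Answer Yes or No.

Yes

x_1 = 0, x_2 = 0 ↦ 3
x_1 = 0, x_2 = 1 ↦ 2
x_1 = 0, x_2 = 2 ↦ 2
x_1 = 0, x_2 = 3 ↦ 3
x_1 = 1, x_2 = 0 ↦ 3
x_1 = 1, x_2 = 1 ↦ 3
x_1 = 1, x_2 = 2 ↦ 2
x_1 = 1, x_2 = 3 ↦ 3
x_1 = 2, x_2 = 0 ↦ 3
x_1 = 2, x_2 = 1 ↦ 3
x_1 = 2, x_2 = 2 ↦ 3
x_1 = 2, x_2 = 3 ↦ 3
x_1 = 3, x_2 = 0 ↦ 3
x_1 = 3, x_2 = 1 ↦ 3
x_1 = 3, x_2 = 2 ↦ 3
x_1 = 3, x_2 = 3 ↦ 3
Every assignment gives a value ≥ 2.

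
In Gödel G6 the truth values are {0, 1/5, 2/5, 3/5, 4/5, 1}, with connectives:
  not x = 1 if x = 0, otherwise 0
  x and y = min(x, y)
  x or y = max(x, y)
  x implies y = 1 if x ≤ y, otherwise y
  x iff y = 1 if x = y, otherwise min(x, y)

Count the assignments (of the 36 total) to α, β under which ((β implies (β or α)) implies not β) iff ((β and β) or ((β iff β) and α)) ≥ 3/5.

3

value 1: 1 assignment (counts)
value 4/5: 1 assignment (counts)
value 3/5: 1 assignment (counts)
value 2/5: 1 assignment
value 1/5: 1 assignment
value 0: 31 assignments
So 3 of the 36 assignments meet the threshold.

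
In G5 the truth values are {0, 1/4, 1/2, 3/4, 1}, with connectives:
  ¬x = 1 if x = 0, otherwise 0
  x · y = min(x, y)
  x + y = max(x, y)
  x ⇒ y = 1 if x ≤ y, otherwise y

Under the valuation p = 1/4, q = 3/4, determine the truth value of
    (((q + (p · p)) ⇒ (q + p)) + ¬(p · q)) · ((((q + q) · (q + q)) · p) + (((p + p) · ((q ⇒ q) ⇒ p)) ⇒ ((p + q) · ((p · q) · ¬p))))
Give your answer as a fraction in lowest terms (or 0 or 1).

p · p = 1/4 · 1/4 = 1/4
q + (p · p) = 3/4 + 1/4 = 3/4
q + p = 3/4 + 1/4 = 3/4
(q + (p · p)) ⇒ (q + p) = 3/4 ⇒ 3/4 = 1
p · q = 1/4 · 3/4 = 1/4
¬(p · q) = ¬1/4 = 0
((q + (p · p)) ⇒ (q + p)) + ¬(p · q) = 1 + 0 = 1
q + q = 3/4 + 3/4 = 3/4
q + q = 3/4 + 3/4 = 3/4
(q + q) · (q + q) = 3/4 · 3/4 = 3/4
((q + q) · (q + q)) · p = 3/4 · 1/4 = 1/4
p + p = 1/4 + 1/4 = 1/4
q ⇒ q = 3/4 ⇒ 3/4 = 1
(q ⇒ q) ⇒ p = 1 ⇒ 1/4 = 1/4
(p + p) · ((q ⇒ q) ⇒ p) = 1/4 · 1/4 = 1/4
p + q = 1/4 + 3/4 = 3/4
p · q = 1/4 · 3/4 = 1/4
¬p = ¬1/4 = 0
(p · q) · ¬p = 1/4 · 0 = 0
(p + q) · ((p · q) · ¬p) = 3/4 · 0 = 0
((p + p) · ((q ⇒ q) ⇒ p)) ⇒ ((p + q) · ((p · q) · ¬p)) = 1/4 ⇒ 0 = 0
(((q + q) · (q + q)) · p) + (((p + p) · ((q ⇒ q) ⇒ p)) ⇒ ((p + q) · ((p · q) · ¬p))) = 1/4 + 0 = 1/4
(((q + (p · p)) ⇒ (q + p)) + ¬(p · q)) · ((((q + q) · (q + q)) · p) + (((p + p) · ((q ⇒ q) ⇒ p)) ⇒ ((p + q) · ((p · q) · ¬p)))) = 1 · 1/4 = 1/4

1/4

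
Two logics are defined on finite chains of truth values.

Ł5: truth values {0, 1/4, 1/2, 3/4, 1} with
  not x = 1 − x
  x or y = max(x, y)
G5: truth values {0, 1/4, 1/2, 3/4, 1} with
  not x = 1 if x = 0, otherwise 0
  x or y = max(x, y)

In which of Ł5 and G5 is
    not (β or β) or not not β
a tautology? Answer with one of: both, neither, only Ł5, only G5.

In Ł5: at β = 1/4 the value is 3/4 — not a tautology.
In G5: every assignment gives 1 — tautology.

only G5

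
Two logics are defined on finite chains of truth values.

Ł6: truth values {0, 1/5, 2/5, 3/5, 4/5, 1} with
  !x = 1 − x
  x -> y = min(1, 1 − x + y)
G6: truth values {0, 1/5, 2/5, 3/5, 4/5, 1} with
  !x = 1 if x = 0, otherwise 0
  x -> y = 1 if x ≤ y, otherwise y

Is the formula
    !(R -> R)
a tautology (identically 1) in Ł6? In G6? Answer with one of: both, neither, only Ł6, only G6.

neither

In Ł6: at R = 0 the value is 0 — not a tautology.
In G6: at R = 0 the value is 0 — not a tautology.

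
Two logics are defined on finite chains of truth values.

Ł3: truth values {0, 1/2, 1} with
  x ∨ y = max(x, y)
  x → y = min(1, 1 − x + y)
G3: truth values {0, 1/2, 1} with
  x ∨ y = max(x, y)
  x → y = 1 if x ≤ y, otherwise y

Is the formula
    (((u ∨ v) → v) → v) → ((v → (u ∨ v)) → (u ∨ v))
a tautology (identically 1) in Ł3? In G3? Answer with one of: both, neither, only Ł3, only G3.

In Ł3: every assignment gives 1 — tautology.
In G3: at u = 1/2, v = 0 the value is 1/2 — not a tautology.

only Ł3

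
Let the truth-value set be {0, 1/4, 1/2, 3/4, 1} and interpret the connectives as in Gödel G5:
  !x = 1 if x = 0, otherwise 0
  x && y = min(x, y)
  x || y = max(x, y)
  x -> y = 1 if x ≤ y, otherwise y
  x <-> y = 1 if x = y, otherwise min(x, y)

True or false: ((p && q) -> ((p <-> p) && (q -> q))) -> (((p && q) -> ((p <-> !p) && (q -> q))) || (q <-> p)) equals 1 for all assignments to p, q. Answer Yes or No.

No

Counterexample: take p = 1/4, q = 1/2.
p && q = 1/4 && 1/2 = 1/4
p <-> p = 1/4 <-> 1/4 = 1
q -> q = 1/2 -> 1/2 = 1
(p <-> p) && (q -> q) = 1 && 1 = 1
(p && q) -> ((p <-> p) && (q -> q)) = 1/4 -> 1 = 1
p && q = 1/4 && 1/2 = 1/4
!p = !1/4 = 0
p <-> !p = 1/4 <-> 0 = 0
q -> q = 1/2 -> 1/2 = 1
(p <-> !p) && (q -> q) = 0 && 1 = 0
(p && q) -> ((p <-> !p) && (q -> q)) = 1/4 -> 0 = 0
q <-> p = 1/2 <-> 1/4 = 1/4
((p && q) -> ((p <-> !p) && (q -> q))) || (q <-> p) = 0 || 1/4 = 1/4
((p && q) -> ((p <-> p) && (q -> q))) -> (((p && q) -> ((p <-> !p) && (q -> q))) || (q <-> p)) = 1 -> 1/4 = 1/4
This gives 1/4 ≠ 1.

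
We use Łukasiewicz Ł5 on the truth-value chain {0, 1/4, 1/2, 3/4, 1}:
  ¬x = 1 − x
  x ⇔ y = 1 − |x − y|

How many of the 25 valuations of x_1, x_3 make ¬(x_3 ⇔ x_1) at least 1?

2

value 1: 2 assignments (counts)
value 3/4: 4 assignments
value 1/2: 6 assignments
value 1/4: 8 assignments
value 0: 5 assignments
So 2 of the 25 assignments meet the threshold.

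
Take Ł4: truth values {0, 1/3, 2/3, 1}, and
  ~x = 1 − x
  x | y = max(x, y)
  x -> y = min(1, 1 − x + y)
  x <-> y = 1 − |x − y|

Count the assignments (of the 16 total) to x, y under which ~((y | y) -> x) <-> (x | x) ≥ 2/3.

7

x = 0, y = 0 ↦ 1  ≥
x = 0, y = 1/3 ↦ 2/3  ≥
x = 0, y = 2/3 ↦ 1/3  <
x = 0, y = 1 ↦ 0  <
x = 1/3, y = 0 ↦ 2/3  ≥
x = 1/3, y = 1/3 ↦ 2/3  ≥
x = 1/3, y = 2/3 ↦ 1  ≥
x = 1/3, y = 1 ↦ 2/3  ≥
x = 2/3, y = 0 ↦ 1/3  <
x = 2/3, y = 1/3 ↦ 1/3  <
x = 2/3, y = 2/3 ↦ 1/3  <
x = 2/3, y = 1 ↦ 2/3  ≥
x = 1, y = 0 ↦ 0  <
x = 1, y = 1/3 ↦ 0  <
x = 1, y = 2/3 ↦ 0  <
x = 1, y = 1 ↦ 0  <
So 7 of the 16 assignments meet the threshold.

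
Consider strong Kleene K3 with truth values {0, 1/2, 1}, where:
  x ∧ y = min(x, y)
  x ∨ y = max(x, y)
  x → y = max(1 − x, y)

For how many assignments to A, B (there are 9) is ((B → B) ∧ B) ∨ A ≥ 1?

5

A = 0, B = 0 ↦ 0  <
A = 0, B = 1/2 ↦ 1/2  <
A = 0, B = 1 ↦ 1  ≥
A = 1/2, B = 0 ↦ 1/2  <
A = 1/2, B = 1/2 ↦ 1/2  <
A = 1/2, B = 1 ↦ 1  ≥
A = 1, B = 0 ↦ 1  ≥
A = 1, B = 1/2 ↦ 1  ≥
A = 1, B = 1 ↦ 1  ≥
So 5 of the 9 assignments meet the threshold.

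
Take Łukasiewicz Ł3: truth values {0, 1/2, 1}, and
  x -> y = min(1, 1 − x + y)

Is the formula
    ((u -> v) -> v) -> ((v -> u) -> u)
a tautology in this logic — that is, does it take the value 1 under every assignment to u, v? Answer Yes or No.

Yes

u = 0, v = 0 ↦ 1
u = 0, v = 1/2 ↦ 1
u = 0, v = 1 ↦ 1
u = 1/2, v = 0 ↦ 1
u = 1/2, v = 1/2 ↦ 1
u = 1/2, v = 1 ↦ 1
u = 1, v = 0 ↦ 1
u = 1, v = 1/2 ↦ 1
u = 1, v = 1 ↦ 1
Every assignment gives a value ≥ 1.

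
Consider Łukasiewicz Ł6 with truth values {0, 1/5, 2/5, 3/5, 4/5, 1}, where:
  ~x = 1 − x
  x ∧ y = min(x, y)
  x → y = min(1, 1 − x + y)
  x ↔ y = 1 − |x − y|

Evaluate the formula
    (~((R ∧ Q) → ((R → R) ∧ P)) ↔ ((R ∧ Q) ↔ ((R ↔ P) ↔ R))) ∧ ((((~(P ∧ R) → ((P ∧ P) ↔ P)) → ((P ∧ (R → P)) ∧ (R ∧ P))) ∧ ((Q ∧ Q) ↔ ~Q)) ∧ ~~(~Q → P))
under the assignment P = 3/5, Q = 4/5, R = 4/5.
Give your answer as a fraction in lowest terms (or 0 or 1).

R ∧ Q = 4/5 ∧ 4/5 = 4/5
R → R = 4/5 → 4/5 = 1
(R → R) ∧ P = 1 ∧ 3/5 = 3/5
(R ∧ Q) → ((R → R) ∧ P) = 4/5 → 3/5 = 4/5
~((R ∧ Q) → ((R → R) ∧ P)) = ~4/5 = 1/5
R ∧ Q = 4/5 ∧ 4/5 = 4/5
R ↔ P = 4/5 ↔ 3/5 = 4/5
(R ↔ P) ↔ R = 4/5 ↔ 4/5 = 1
(R ∧ Q) ↔ ((R ↔ P) ↔ R) = 4/5 ↔ 1 = 4/5
~((R ∧ Q) → ((R → R) ∧ P)) ↔ ((R ∧ Q) ↔ ((R ↔ P) ↔ R)) = 1/5 ↔ 4/5 = 2/5
P ∧ R = 3/5 ∧ 4/5 = 3/5
~(P ∧ R) = ~3/5 = 2/5
P ∧ P = 3/5 ∧ 3/5 = 3/5
(P ∧ P) ↔ P = 3/5 ↔ 3/5 = 1
~(P ∧ R) → ((P ∧ P) ↔ P) = 2/5 → 1 = 1
R → P = 4/5 → 3/5 = 4/5
P ∧ (R → P) = 3/5 ∧ 4/5 = 3/5
R ∧ P = 4/5 ∧ 3/5 = 3/5
(P ∧ (R → P)) ∧ (R ∧ P) = 3/5 ∧ 3/5 = 3/5
(~(P ∧ R) → ((P ∧ P) ↔ P)) → ((P ∧ (R → P)) ∧ (R ∧ P)) = 1 → 3/5 = 3/5
Q ∧ Q = 4/5 ∧ 4/5 = 4/5
~Q = ~4/5 = 1/5
(Q ∧ Q) ↔ ~Q = 4/5 ↔ 1/5 = 2/5
((~(P ∧ R) → ((P ∧ P) ↔ P)) → ((P ∧ (R → P)) ∧ (R ∧ P))) ∧ ((Q ∧ Q) ↔ ~Q) = 3/5 ∧ 2/5 = 2/5
~Q = ~4/5 = 1/5
~Q → P = 1/5 → 3/5 = 1
~(~Q → P) = ~1 = 0
~~(~Q → P) = ~0 = 1
(((~(P ∧ R) → ((P ∧ P) ↔ P)) → ((P ∧ (R → P)) ∧ (R ∧ P))) ∧ ((Q ∧ Q) ↔ ~Q)) ∧ ~~(~Q → P) = 2/5 ∧ 1 = 2/5
(~((R ∧ Q) → ((R → R) ∧ P)) ↔ ((R ∧ Q) ↔ ((R ↔ P) ↔ R))) ∧ ((((~(P ∧ R) → ((P ∧ P) ↔ P)) → ((P ∧ (R → P)) ∧ (R ∧ P))) ∧ ((Q ∧ Q) ↔ ~Q)) ∧ ~~(~Q → P)) = 2/5 ∧ 2/5 = 2/5

2/5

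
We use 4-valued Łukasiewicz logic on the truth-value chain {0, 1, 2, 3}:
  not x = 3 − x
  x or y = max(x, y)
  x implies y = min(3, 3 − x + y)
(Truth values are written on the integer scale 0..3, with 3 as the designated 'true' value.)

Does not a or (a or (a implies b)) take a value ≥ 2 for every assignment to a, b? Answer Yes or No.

Yes

a = 0, b = 0 ↦ 3
a = 0, b = 1 ↦ 3
a = 0, b = 2 ↦ 3
a = 0, b = 3 ↦ 3
a = 1, b = 0 ↦ 2
a = 1, b = 1 ↦ 3
a = 1, b = 2 ↦ 3
a = 1, b = 3 ↦ 3
a = 2, b = 0 ↦ 2
a = 2, b = 1 ↦ 2
a = 2, b = 2 ↦ 3
a = 2, b = 3 ↦ 3
a = 3, b = 0 ↦ 3
a = 3, b = 1 ↦ 3
a = 3, b = 2 ↦ 3
a = 3, b = 3 ↦ 3
Every assignment gives a value ≥ 2.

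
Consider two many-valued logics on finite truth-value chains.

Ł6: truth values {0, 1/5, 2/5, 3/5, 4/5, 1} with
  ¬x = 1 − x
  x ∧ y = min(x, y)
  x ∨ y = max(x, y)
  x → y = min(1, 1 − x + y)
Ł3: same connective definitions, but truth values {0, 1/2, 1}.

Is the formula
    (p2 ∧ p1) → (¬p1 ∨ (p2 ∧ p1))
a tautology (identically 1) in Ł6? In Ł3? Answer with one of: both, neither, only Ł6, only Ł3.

both

In Ł6: every assignment gives 1 — tautology.
In Ł3: every assignment gives 1 — tautology.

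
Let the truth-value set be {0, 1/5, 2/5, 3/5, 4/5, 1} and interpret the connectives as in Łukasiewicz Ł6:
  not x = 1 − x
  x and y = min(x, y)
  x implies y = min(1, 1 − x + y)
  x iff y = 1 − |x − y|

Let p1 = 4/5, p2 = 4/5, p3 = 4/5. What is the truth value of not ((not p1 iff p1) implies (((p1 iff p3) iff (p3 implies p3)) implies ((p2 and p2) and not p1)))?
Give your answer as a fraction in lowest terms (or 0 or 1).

1/5

not p1 = not 4/5 = 1/5
not p1 iff p1 = 1/5 iff 4/5 = 2/5
p1 iff p3 = 4/5 iff 4/5 = 1
p3 implies p3 = 4/5 implies 4/5 = 1
(p1 iff p3) iff (p3 implies p3) = 1 iff 1 = 1
p2 and p2 = 4/5 and 4/5 = 4/5
not p1 = not 4/5 = 1/5
(p2 and p2) and not p1 = 4/5 and 1/5 = 1/5
((p1 iff p3) iff (p3 implies p3)) implies ((p2 and p2) and not p1) = 1 implies 1/5 = 1/5
(not p1 iff p1) implies (((p1 iff p3) iff (p3 implies p3)) implies ((p2 and p2) and not p1)) = 2/5 implies 1/5 = 4/5
not ((not p1 iff p1) implies (((p1 iff p3) iff (p3 implies p3)) implies ((p2 and p2) and not p1))) = not 4/5 = 1/5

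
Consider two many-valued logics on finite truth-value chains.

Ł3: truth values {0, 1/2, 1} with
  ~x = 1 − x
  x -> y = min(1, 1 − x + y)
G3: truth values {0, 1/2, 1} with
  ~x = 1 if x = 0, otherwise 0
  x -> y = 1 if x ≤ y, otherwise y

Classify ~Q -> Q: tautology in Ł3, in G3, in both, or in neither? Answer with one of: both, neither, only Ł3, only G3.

In Ł3: at Q = 0 the value is 0 — not a tautology.
In G3: at Q = 0 the value is 0 — not a tautology.

neither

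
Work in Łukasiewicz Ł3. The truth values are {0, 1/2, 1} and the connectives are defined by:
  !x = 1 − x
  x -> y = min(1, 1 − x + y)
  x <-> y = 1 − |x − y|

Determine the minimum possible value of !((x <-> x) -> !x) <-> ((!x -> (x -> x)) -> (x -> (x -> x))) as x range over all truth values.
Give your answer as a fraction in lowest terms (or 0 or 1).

0

Take x = 0:
x <-> x = 0 <-> 0 = 1
!x = !0 = 1
(x <-> x) -> !x = 1 -> 1 = 1
!((x <-> x) -> !x) = !1 = 0
!x = !0 = 1
x -> x = 0 -> 0 = 1
!x -> (x -> x) = 1 -> 1 = 1
x -> x = 0 -> 0 = 1
x -> (x -> x) = 0 -> 1 = 1
(!x -> (x -> x)) -> (x -> (x -> x)) = 1 -> 1 = 1
!((x <-> x) -> !x) <-> ((!x -> (x -> x)) -> (x -> (x -> x))) = 0 <-> 1 = 0
No assignment yields a value below 0, so this is the minimum.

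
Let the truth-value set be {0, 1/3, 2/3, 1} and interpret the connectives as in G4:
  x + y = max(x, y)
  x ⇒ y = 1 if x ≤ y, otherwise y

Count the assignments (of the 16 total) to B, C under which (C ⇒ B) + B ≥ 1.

B = 0, C = 0 ↦ 1  ≥
B = 0, C = 1/3 ↦ 0  <
B = 0, C = 2/3 ↦ 0  <
B = 0, C = 1 ↦ 0  <
B = 1/3, C = 0 ↦ 1  ≥
B = 1/3, C = 1/3 ↦ 1  ≥
B = 1/3, C = 2/3 ↦ 1/3  <
B = 1/3, C = 1 ↦ 1/3  <
B = 2/3, C = 0 ↦ 1  ≥
B = 2/3, C = 1/3 ↦ 1  ≥
B = 2/3, C = 2/3 ↦ 1  ≥
B = 2/3, C = 1 ↦ 2/3  <
B = 1, C = 0 ↦ 1  ≥
B = 1, C = 1/3 ↦ 1  ≥
B = 1, C = 2/3 ↦ 1  ≥
B = 1, C = 1 ↦ 1  ≥
So 10 of the 16 assignments meet the threshold.

10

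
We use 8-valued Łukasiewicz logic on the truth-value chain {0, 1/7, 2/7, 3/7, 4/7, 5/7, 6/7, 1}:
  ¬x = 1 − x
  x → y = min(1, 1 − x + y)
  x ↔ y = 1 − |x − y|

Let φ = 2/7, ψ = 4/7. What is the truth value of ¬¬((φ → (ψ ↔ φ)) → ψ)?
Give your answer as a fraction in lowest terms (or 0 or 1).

ψ ↔ φ = 4/7 ↔ 2/7 = 5/7
φ → (ψ ↔ φ) = 2/7 → 5/7 = 1
(φ → (ψ ↔ φ)) → ψ = 1 → 4/7 = 4/7
¬((φ → (ψ ↔ φ)) → ψ) = ¬4/7 = 3/7
¬¬((φ → (ψ ↔ φ)) → ψ) = ¬3/7 = 4/7

4/7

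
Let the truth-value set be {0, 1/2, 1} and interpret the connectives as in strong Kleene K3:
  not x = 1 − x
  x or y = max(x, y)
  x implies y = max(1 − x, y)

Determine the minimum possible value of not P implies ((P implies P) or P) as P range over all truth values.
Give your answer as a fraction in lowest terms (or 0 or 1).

Take P = 1/2:
not P = not 1/2 = 1/2
P implies P = 1/2 implies 1/2 = 1/2
(P implies P) or P = 1/2 or 1/2 = 1/2
not P implies ((P implies P) or P) = 1/2 implies 1/2 = 1/2
No assignment yields a value below 1/2, so this is the minimum.

1/2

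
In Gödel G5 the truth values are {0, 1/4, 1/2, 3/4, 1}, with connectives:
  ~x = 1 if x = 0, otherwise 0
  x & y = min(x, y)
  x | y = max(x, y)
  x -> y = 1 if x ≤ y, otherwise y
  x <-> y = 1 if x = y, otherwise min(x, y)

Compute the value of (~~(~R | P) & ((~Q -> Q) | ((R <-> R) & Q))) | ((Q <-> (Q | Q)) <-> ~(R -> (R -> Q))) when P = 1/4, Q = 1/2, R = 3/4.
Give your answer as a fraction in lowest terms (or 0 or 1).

~R = ~3/4 = 0
~R | P = 0 | 1/4 = 1/4
~(~R | P) = ~1/4 = 0
~~(~R | P) = ~0 = 1
~Q = ~1/2 = 0
~Q -> Q = 0 -> 1/2 = 1
R <-> R = 3/4 <-> 3/4 = 1
(R <-> R) & Q = 1 & 1/2 = 1/2
(~Q -> Q) | ((R <-> R) & Q) = 1 | 1/2 = 1
~~(~R | P) & ((~Q -> Q) | ((R <-> R) & Q)) = 1 & 1 = 1
Q | Q = 1/2 | 1/2 = 1/2
Q <-> (Q | Q) = 1/2 <-> 1/2 = 1
R -> Q = 3/4 -> 1/2 = 1/2
R -> (R -> Q) = 3/4 -> 1/2 = 1/2
~(R -> (R -> Q)) = ~1/2 = 0
(Q <-> (Q | Q)) <-> ~(R -> (R -> Q)) = 1 <-> 0 = 0
(~~(~R | P) & ((~Q -> Q) | ((R <-> R) & Q))) | ((Q <-> (Q | Q)) <-> ~(R -> (R -> Q))) = 1 | 0 = 1

1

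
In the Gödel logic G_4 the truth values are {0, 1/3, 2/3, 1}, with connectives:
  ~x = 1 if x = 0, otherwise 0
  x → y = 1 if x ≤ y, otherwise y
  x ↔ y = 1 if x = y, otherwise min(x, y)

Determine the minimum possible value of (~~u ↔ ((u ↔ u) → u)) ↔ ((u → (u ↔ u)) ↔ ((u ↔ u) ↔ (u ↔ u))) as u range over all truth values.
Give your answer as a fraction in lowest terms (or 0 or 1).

Take u = 1/3:
~u = ~1/3 = 0
~~u = ~0 = 1
u ↔ u = 1/3 ↔ 1/3 = 1
(u ↔ u) → u = 1 → 1/3 = 1/3
~~u ↔ ((u ↔ u) → u) = 1 ↔ 1/3 = 1/3
u ↔ u = 1/3 ↔ 1/3 = 1
u → (u ↔ u) = 1/3 → 1 = 1
u ↔ u = 1/3 ↔ 1/3 = 1
u ↔ u = 1/3 ↔ 1/3 = 1
(u ↔ u) ↔ (u ↔ u) = 1 ↔ 1 = 1
(u → (u ↔ u)) ↔ ((u ↔ u) ↔ (u ↔ u)) = 1 ↔ 1 = 1
(~~u ↔ ((u ↔ u) → u)) ↔ ((u → (u ↔ u)) ↔ ((u ↔ u) ↔ (u ↔ u))) = 1/3 ↔ 1 = 1/3
No assignment yields a value below 1/3, so this is the minimum.

1/3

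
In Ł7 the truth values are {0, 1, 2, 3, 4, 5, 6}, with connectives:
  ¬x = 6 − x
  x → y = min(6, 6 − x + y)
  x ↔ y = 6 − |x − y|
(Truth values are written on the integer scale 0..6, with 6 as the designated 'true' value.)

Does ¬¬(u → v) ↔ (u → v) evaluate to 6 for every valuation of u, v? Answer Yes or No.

At u = 5, v = 4, for instance:
u → v = 5 → 4 = 5
¬(u → v) = ¬5 = 1
¬¬(u → v) = ¬1 = 5
¬¬(u → v) ↔ (u → v) = 5 ↔ 5 = 6
and checking the remaining 48 assignments likewise gives ≥ 6 in every case.

Yes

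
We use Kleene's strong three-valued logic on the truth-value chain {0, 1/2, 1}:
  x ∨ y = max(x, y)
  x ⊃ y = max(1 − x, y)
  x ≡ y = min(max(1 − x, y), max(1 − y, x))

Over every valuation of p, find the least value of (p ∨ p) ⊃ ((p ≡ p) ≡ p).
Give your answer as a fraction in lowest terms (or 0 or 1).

1/2

Take p = 1/2:
p ∨ p = 1/2 ∨ 1/2 = 1/2
p ≡ p = 1/2 ≡ 1/2 = 1/2
(p ≡ p) ≡ p = 1/2 ≡ 1/2 = 1/2
(p ∨ p) ⊃ ((p ≡ p) ≡ p) = 1/2 ⊃ 1/2 = 1/2
No assignment yields a value below 1/2, so this is the minimum.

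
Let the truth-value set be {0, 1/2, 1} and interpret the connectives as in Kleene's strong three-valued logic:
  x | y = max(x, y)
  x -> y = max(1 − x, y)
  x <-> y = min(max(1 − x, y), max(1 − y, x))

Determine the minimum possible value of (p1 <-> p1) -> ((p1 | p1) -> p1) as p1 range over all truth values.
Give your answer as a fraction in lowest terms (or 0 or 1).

Take p1 = 1/2:
p1 <-> p1 = 1/2 <-> 1/2 = 1/2
p1 | p1 = 1/2 | 1/2 = 1/2
(p1 | p1) -> p1 = 1/2 -> 1/2 = 1/2
(p1 <-> p1) -> ((p1 | p1) -> p1) = 1/2 -> 1/2 = 1/2
No assignment yields a value below 1/2, so this is the minimum.

1/2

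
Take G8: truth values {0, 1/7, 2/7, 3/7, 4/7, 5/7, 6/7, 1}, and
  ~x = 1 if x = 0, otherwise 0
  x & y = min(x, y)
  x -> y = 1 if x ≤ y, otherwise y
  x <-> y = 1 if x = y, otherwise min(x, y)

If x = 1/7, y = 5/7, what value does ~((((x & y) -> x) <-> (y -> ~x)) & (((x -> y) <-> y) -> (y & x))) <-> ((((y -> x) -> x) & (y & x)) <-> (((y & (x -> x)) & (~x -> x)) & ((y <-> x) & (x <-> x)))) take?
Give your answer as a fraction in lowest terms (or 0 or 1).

1

x & y = 1/7 & 5/7 = 1/7
(x & y) -> x = 1/7 -> 1/7 = 1
~x = ~1/7 = 0
y -> ~x = 5/7 -> 0 = 0
((x & y) -> x) <-> (y -> ~x) = 1 <-> 0 = 0
x -> y = 1/7 -> 5/7 = 1
(x -> y) <-> y = 1 <-> 5/7 = 5/7
y & x = 5/7 & 1/7 = 1/7
((x -> y) <-> y) -> (y & x) = 5/7 -> 1/7 = 1/7
(((x & y) -> x) <-> (y -> ~x)) & (((x -> y) <-> y) -> (y & x)) = 0 & 1/7 = 0
~((((x & y) -> x) <-> (y -> ~x)) & (((x -> y) <-> y) -> (y & x))) = ~0 = 1
y -> x = 5/7 -> 1/7 = 1/7
(y -> x) -> x = 1/7 -> 1/7 = 1
y & x = 5/7 & 1/7 = 1/7
((y -> x) -> x) & (y & x) = 1 & 1/7 = 1/7
x -> x = 1/7 -> 1/7 = 1
y & (x -> x) = 5/7 & 1 = 5/7
~x = ~1/7 = 0
~x -> x = 0 -> 1/7 = 1
(y & (x -> x)) & (~x -> x) = 5/7 & 1 = 5/7
y <-> x = 5/7 <-> 1/7 = 1/7
x <-> x = 1/7 <-> 1/7 = 1
(y <-> x) & (x <-> x) = 1/7 & 1 = 1/7
((y & (x -> x)) & (~x -> x)) & ((y <-> x) & (x <-> x)) = 5/7 & 1/7 = 1/7
(((y -> x) -> x) & (y & x)) <-> (((y & (x -> x)) & (~x -> x)) & ((y <-> x) & (x <-> x))) = 1/7 <-> 1/7 = 1
~((((x & y) -> x) <-> (y -> ~x)) & (((x -> y) <-> y) -> (y & x))) <-> ((((y -> x) -> x) & (y & x)) <-> (((y & (x -> x)) & (~x -> x)) & ((y <-> x) & (x <-> x)))) = 1 <-> 1 = 1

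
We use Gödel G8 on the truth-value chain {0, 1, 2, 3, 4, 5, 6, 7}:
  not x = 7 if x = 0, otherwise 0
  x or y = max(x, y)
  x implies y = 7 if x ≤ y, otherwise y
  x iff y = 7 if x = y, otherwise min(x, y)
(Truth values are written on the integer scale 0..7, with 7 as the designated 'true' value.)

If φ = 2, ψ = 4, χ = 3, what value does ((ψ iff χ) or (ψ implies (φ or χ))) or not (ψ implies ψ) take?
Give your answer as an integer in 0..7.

3

ψ iff χ = 4 iff 3 = 3
φ or χ = 2 or 3 = 3
ψ implies (φ or χ) = 4 implies 3 = 3
(ψ iff χ) or (ψ implies (φ or χ)) = 3 or 3 = 3
ψ implies ψ = 4 implies 4 = 7
not (ψ implies ψ) = not 7 = 0
((ψ iff χ) or (ψ implies (φ or χ))) or not (ψ implies ψ) = 3 or 0 = 3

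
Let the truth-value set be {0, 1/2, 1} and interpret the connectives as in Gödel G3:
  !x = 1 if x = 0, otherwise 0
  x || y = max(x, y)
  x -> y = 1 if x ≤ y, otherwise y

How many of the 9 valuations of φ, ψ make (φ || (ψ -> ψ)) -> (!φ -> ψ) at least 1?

7

φ = 0, ψ = 0 ↦ 0  <
φ = 0, ψ = 1/2 ↦ 1/2  <
φ = 0, ψ = 1 ↦ 1  ≥
φ = 1/2, ψ = 0 ↦ 1  ≥
φ = 1/2, ψ = 1/2 ↦ 1  ≥
φ = 1/2, ψ = 1 ↦ 1  ≥
φ = 1, ψ = 0 ↦ 1  ≥
φ = 1, ψ = 1/2 ↦ 1  ≥
φ = 1, ψ = 1 ↦ 1  ≥
So 7 of the 9 assignments meet the threshold.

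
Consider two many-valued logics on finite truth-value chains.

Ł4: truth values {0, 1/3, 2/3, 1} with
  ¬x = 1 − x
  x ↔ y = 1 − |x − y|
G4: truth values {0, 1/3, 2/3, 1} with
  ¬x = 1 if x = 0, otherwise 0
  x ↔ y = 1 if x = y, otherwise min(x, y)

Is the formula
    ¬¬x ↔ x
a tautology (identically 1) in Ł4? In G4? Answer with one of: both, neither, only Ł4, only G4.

only Ł4

In Ł4: every assignment gives 1 — tautology.
In G4: at x = 1/3 the value is 1/3 — not a tautology.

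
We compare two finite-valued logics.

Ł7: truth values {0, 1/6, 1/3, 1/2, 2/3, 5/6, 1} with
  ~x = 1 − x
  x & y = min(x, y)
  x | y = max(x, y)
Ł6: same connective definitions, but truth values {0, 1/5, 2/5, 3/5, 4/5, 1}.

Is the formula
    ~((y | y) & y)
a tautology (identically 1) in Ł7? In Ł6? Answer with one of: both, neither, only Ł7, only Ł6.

In Ł7: at y = 1/6 the value is 5/6 — not a tautology.
In Ł6: at y = 1/5 the value is 4/5 — not a tautology.

neither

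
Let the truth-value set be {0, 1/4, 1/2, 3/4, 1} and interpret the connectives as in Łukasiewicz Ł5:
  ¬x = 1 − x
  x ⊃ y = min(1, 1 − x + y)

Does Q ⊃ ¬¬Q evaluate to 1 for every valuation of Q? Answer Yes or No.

Yes

Q = 0 ↦ 1
Q = 1/4 ↦ 1
Q = 1/2 ↦ 1
Q = 3/4 ↦ 1
Q = 1 ↦ 1
Every assignment gives a value ≥ 1.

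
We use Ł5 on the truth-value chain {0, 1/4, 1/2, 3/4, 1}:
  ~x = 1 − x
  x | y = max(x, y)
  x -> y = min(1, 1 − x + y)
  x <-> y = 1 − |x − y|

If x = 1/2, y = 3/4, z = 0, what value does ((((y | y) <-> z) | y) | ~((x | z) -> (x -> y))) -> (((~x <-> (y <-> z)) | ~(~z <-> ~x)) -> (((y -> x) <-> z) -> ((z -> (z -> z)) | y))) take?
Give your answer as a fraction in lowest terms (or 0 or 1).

1

y | y = 3/4 | 3/4 = 3/4
(y | y) <-> z = 3/4 <-> 0 = 1/4
((y | y) <-> z) | y = 1/4 | 3/4 = 3/4
x | z = 1/2 | 0 = 1/2
x -> y = 1/2 -> 3/4 = 1
(x | z) -> (x -> y) = 1/2 -> 1 = 1
~((x | z) -> (x -> y)) = ~1 = 0
(((y | y) <-> z) | y) | ~((x | z) -> (x -> y)) = 3/4 | 0 = 3/4
~x = ~1/2 = 1/2
y <-> z = 3/4 <-> 0 = 1/4
~x <-> (y <-> z) = 1/2 <-> 1/4 = 3/4
~z = ~0 = 1
~x = ~1/2 = 1/2
~z <-> ~x = 1 <-> 1/2 = 1/2
~(~z <-> ~x) = ~1/2 = 1/2
(~x <-> (y <-> z)) | ~(~z <-> ~x) = 3/4 | 1/2 = 3/4
y -> x = 3/4 -> 1/2 = 3/4
(y -> x) <-> z = 3/4 <-> 0 = 1/4
z -> z = 0 -> 0 = 1
z -> (z -> z) = 0 -> 1 = 1
(z -> (z -> z)) | y = 1 | 3/4 = 1
((y -> x) <-> z) -> ((z -> (z -> z)) | y) = 1/4 -> 1 = 1
((~x <-> (y <-> z)) | ~(~z <-> ~x)) -> (((y -> x) <-> z) -> ((z -> (z -> z)) | y)) = 3/4 -> 1 = 1
((((y | y) <-> z) | y) | ~((x | z) -> (x -> y))) -> (((~x <-> (y <-> z)) | ~(~z <-> ~x)) -> (((y -> x) <-> z) -> ((z -> (z -> z)) | y))) = 3/4 -> 1 = 1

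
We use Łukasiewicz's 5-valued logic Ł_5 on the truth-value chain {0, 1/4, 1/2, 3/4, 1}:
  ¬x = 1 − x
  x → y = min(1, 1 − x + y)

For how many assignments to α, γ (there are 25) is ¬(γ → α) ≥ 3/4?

3

value 1: 1 assignment (counts)
value 3/4: 2 assignments (counts)
value 1/2: 3 assignments
value 1/4: 4 assignments
value 0: 15 assignments
So 3 of the 25 assignments meet the threshold.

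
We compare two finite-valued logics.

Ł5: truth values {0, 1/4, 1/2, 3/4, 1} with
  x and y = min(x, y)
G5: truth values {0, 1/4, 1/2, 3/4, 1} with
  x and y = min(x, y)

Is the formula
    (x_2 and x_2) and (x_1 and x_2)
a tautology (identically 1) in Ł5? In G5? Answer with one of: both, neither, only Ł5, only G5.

neither

In Ł5: at x_1 = 0, x_2 = 0 the value is 0 — not a tautology.
In G5: at x_1 = 0, x_2 = 0 the value is 0 — not a tautology.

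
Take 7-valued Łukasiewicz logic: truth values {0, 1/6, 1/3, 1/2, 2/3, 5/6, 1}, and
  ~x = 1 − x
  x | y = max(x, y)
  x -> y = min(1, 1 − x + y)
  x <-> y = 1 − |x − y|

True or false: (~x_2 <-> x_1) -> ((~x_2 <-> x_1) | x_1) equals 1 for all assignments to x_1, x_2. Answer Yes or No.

Yes

At x_1 = 2/3, x_2 = 2/3, for instance:
~x_2 = ~2/3 = 1/3
~x_2 <-> x_1 = 1/3 <-> 2/3 = 2/3
(~x_2 <-> x_1) | x_1 = 2/3 | 2/3 = 2/3
(~x_2 <-> x_1) -> ((~x_2 <-> x_1) | x_1) = 2/3 -> 2/3 = 1
and checking the remaining 48 assignments likewise gives ≥ 1 in every case.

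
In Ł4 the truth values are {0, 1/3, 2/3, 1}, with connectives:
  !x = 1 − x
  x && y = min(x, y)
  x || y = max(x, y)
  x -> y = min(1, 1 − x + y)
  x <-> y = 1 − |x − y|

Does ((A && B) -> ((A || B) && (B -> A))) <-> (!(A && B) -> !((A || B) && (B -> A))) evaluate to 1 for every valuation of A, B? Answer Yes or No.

No

Counterexample: take A = 0, B = 1/3.
A && B = 0 && 1/3 = 0
A || B = 0 || 1/3 = 1/3
B -> A = 1/3 -> 0 = 2/3
(A || B) && (B -> A) = 1/3 && 2/3 = 1/3
(A && B) -> ((A || B) && (B -> A)) = 0 -> 1/3 = 1
A && B = 0 && 1/3 = 0
!(A && B) = !0 = 1
A || B = 0 || 1/3 = 1/3
B -> A = 1/3 -> 0 = 2/3
(A || B) && (B -> A) = 1/3 && 2/3 = 1/3
!((A || B) && (B -> A)) = !1/3 = 2/3
!(A && B) -> !((A || B) && (B -> A)) = 1 -> 2/3 = 2/3
((A && B) -> ((A || B) && (B -> A))) <-> (!(A && B) -> !((A || B) && (B -> A))) = 1 <-> 2/3 = 2/3
This gives 2/3 ≠ 1.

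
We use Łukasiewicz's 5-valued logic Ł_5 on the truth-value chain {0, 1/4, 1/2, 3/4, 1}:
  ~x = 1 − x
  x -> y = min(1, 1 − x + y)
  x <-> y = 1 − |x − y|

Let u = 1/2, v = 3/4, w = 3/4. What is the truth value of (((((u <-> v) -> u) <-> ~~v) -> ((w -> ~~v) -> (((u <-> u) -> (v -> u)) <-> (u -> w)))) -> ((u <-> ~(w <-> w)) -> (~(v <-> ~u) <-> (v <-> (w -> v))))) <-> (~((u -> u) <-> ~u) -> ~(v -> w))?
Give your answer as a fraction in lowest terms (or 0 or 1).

u <-> v = 1/2 <-> 3/4 = 3/4
(u <-> v) -> u = 3/4 -> 1/2 = 3/4
~v = ~3/4 = 1/4
~~v = ~1/4 = 3/4
((u <-> v) -> u) <-> ~~v = 3/4 <-> 3/4 = 1
~v = ~3/4 = 1/4
~~v = ~1/4 = 3/4
w -> ~~v = 3/4 -> 3/4 = 1
u <-> u = 1/2 <-> 1/2 = 1
v -> u = 3/4 -> 1/2 = 3/4
(u <-> u) -> (v -> u) = 1 -> 3/4 = 3/4
u -> w = 1/2 -> 3/4 = 1
((u <-> u) -> (v -> u)) <-> (u -> w) = 3/4 <-> 1 = 3/4
(w -> ~~v) -> (((u <-> u) -> (v -> u)) <-> (u -> w)) = 1 -> 3/4 = 3/4
(((u <-> v) -> u) <-> ~~v) -> ((w -> ~~v) -> (((u <-> u) -> (v -> u)) <-> (u -> w))) = 1 -> 3/4 = 3/4
w <-> w = 3/4 <-> 3/4 = 1
~(w <-> w) = ~1 = 0
u <-> ~(w <-> w) = 1/2 <-> 0 = 1/2
~u = ~1/2 = 1/2
v <-> ~u = 3/4 <-> 1/2 = 3/4
~(v <-> ~u) = ~3/4 = 1/4
w -> v = 3/4 -> 3/4 = 1
v <-> (w -> v) = 3/4 <-> 1 = 3/4
~(v <-> ~u) <-> (v <-> (w -> v)) = 1/4 <-> 3/4 = 1/2
(u <-> ~(w <-> w)) -> (~(v <-> ~u) <-> (v <-> (w -> v))) = 1/2 -> 1/2 = 1
((((u <-> v) -> u) <-> ~~v) -> ((w -> ~~v) -> (((u <-> u) -> (v -> u)) <-> (u -> w)))) -> ((u <-> ~(w <-> w)) -> (~(v <-> ~u) <-> (v <-> (w -> v)))) = 3/4 -> 1 = 1
u -> u = 1/2 -> 1/2 = 1
~u = ~1/2 = 1/2
(u -> u) <-> ~u = 1 <-> 1/2 = 1/2
~((u -> u) <-> ~u) = ~1/2 = 1/2
v -> w = 3/4 -> 3/4 = 1
~(v -> w) = ~1 = 0
~((u -> u) <-> ~u) -> ~(v -> w) = 1/2 -> 0 = 1/2
(((((u <-> v) -> u) <-> ~~v) -> ((w -> ~~v) -> (((u <-> u) -> (v -> u)) <-> (u -> w)))) -> ((u <-> ~(w <-> w)) -> (~(v <-> ~u) <-> (v <-> (w -> v))))) <-> (~((u -> u) <-> ~u) -> ~(v -> w)) = 1 <-> 1/2 = 1/2

1/2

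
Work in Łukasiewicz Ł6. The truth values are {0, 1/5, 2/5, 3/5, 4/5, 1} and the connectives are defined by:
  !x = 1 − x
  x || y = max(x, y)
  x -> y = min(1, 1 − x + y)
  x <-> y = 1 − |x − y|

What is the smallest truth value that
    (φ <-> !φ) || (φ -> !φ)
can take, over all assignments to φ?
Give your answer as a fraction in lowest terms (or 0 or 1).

Take φ = 1:
!φ = !1 = 0
φ <-> !φ = 1 <-> 0 = 0
!φ = !1 = 0
φ -> !φ = 1 -> 0 = 0
(φ <-> !φ) || (φ -> !φ) = 0 || 0 = 0
No assignment yields a value below 0, so this is the minimum.

0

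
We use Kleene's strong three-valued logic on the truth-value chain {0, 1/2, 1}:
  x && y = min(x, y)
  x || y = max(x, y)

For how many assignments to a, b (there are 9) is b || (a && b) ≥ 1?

3

a = 0, b = 0 ↦ 0  <
a = 0, b = 1/2 ↦ 1/2  <
a = 0, b = 1 ↦ 1  ≥
a = 1/2, b = 0 ↦ 0  <
a = 1/2, b = 1/2 ↦ 1/2  <
a = 1/2, b = 1 ↦ 1  ≥
a = 1, b = 0 ↦ 0  <
a = 1, b = 1/2 ↦ 1/2  <
a = 1, b = 1 ↦ 1  ≥
So 3 of the 9 assignments meet the threshold.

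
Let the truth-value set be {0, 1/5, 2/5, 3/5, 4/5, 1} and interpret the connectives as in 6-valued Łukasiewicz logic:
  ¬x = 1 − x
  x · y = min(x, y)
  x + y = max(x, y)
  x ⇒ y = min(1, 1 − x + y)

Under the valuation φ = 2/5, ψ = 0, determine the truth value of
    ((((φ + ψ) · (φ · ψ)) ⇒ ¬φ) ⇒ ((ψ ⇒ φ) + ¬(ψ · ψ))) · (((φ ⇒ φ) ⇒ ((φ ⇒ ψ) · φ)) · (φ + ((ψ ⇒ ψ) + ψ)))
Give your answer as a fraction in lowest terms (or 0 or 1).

2/5

φ + ψ = 2/5 + 0 = 2/5
φ · ψ = 2/5 · 0 = 0
(φ + ψ) · (φ · ψ) = 2/5 · 0 = 0
¬φ = ¬2/5 = 3/5
((φ + ψ) · (φ · ψ)) ⇒ ¬φ = 0 ⇒ 3/5 = 1
ψ ⇒ φ = 0 ⇒ 2/5 = 1
ψ · ψ = 0 · 0 = 0
¬(ψ · ψ) = ¬0 = 1
(ψ ⇒ φ) + ¬(ψ · ψ) = 1 + 1 = 1
(((φ + ψ) · (φ · ψ)) ⇒ ¬φ) ⇒ ((ψ ⇒ φ) + ¬(ψ · ψ)) = 1 ⇒ 1 = 1
φ ⇒ φ = 2/5 ⇒ 2/5 = 1
φ ⇒ ψ = 2/5 ⇒ 0 = 3/5
(φ ⇒ ψ) · φ = 3/5 · 2/5 = 2/5
(φ ⇒ φ) ⇒ ((φ ⇒ ψ) · φ) = 1 ⇒ 2/5 = 2/5
ψ ⇒ ψ = 0 ⇒ 0 = 1
(ψ ⇒ ψ) + ψ = 1 + 0 = 1
φ + ((ψ ⇒ ψ) + ψ) = 2/5 + 1 = 1
((φ ⇒ φ) ⇒ ((φ ⇒ ψ) · φ)) · (φ + ((ψ ⇒ ψ) + ψ)) = 2/5 · 1 = 2/5
((((φ + ψ) · (φ · ψ)) ⇒ ¬φ) ⇒ ((ψ ⇒ φ) + ¬(ψ · ψ))) · (((φ ⇒ φ) ⇒ ((φ ⇒ ψ) · φ)) · (φ + ((ψ ⇒ ψ) + ψ))) = 1 · 2/5 = 2/5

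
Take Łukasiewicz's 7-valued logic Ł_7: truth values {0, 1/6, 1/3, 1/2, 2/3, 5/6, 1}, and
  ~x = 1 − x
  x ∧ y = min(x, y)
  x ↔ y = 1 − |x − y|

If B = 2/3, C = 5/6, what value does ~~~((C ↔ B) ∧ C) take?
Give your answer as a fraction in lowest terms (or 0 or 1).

C ↔ B = 5/6 ↔ 2/3 = 5/6
(C ↔ B) ∧ C = 5/6 ∧ 5/6 = 5/6
~((C ↔ B) ∧ C) = ~5/6 = 1/6
~~((C ↔ B) ∧ C) = ~1/6 = 5/6
~~~((C ↔ B) ∧ C) = ~5/6 = 1/6

1/6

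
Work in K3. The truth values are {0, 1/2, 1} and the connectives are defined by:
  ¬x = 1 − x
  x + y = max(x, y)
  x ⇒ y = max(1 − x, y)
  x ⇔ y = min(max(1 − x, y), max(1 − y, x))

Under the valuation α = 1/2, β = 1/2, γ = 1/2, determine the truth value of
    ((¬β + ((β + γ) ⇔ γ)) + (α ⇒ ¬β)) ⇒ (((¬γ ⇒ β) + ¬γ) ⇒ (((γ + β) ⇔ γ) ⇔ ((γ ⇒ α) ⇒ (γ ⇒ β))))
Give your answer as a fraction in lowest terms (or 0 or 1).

¬β = ¬1/2 = 1/2
β + γ = 1/2 + 1/2 = 1/2
(β + γ) ⇔ γ = 1/2 ⇔ 1/2 = 1/2
¬β + ((β + γ) ⇔ γ) = 1/2 + 1/2 = 1/2
¬β = ¬1/2 = 1/2
α ⇒ ¬β = 1/2 ⇒ 1/2 = 1/2
(¬β + ((β + γ) ⇔ γ)) + (α ⇒ ¬β) = 1/2 + 1/2 = 1/2
¬γ = ¬1/2 = 1/2
¬γ ⇒ β = 1/2 ⇒ 1/2 = 1/2
¬γ = ¬1/2 = 1/2
(¬γ ⇒ β) + ¬γ = 1/2 + 1/2 = 1/2
γ + β = 1/2 + 1/2 = 1/2
(γ + β) ⇔ γ = 1/2 ⇔ 1/2 = 1/2
γ ⇒ α = 1/2 ⇒ 1/2 = 1/2
γ ⇒ β = 1/2 ⇒ 1/2 = 1/2
(γ ⇒ α) ⇒ (γ ⇒ β) = 1/2 ⇒ 1/2 = 1/2
((γ + β) ⇔ γ) ⇔ ((γ ⇒ α) ⇒ (γ ⇒ β)) = 1/2 ⇔ 1/2 = 1/2
((¬γ ⇒ β) + ¬γ) ⇒ (((γ + β) ⇔ γ) ⇔ ((γ ⇒ α) ⇒ (γ ⇒ β))) = 1/2 ⇒ 1/2 = 1/2
((¬β + ((β + γ) ⇔ γ)) + (α ⇒ ¬β)) ⇒ (((¬γ ⇒ β) + ¬γ) ⇒ (((γ + β) ⇔ γ) ⇔ ((γ ⇒ α) ⇒ (γ ⇒ β)))) = 1/2 ⇒ 1/2 = 1/2

1/2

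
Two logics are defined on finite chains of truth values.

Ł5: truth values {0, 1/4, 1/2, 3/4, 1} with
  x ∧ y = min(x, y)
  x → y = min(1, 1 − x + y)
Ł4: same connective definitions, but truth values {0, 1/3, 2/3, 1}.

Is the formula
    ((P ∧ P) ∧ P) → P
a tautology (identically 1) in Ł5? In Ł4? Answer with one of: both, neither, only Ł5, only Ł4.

both

In Ł5: every assignment gives 1 — tautology.
In Ł4: every assignment gives 1 — tautology.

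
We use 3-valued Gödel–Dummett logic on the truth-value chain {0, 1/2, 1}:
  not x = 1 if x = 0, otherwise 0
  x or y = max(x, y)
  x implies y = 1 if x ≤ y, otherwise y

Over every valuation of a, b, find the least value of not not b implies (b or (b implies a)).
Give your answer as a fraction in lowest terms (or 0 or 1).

1/2

Take a = 0, b = 1/2:
not b = not 1/2 = 0
not not b = not 0 = 1
b implies a = 1/2 implies 0 = 0
b or (b implies a) = 1/2 or 0 = 1/2
not not b implies (b or (b implies a)) = 1 implies 1/2 = 1/2
No assignment yields a value below 1/2, so this is the minimum.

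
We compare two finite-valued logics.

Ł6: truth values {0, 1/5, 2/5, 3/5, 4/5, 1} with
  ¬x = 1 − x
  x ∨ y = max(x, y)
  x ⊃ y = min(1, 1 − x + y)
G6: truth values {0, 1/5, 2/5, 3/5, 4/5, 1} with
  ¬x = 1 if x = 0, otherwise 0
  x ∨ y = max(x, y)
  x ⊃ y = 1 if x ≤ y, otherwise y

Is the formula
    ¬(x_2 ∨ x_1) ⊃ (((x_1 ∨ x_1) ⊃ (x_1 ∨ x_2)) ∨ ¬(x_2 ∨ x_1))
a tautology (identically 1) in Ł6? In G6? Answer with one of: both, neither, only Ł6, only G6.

In Ł6: every assignment gives 1 — tautology.
In G6: every assignment gives 1 — tautology.

both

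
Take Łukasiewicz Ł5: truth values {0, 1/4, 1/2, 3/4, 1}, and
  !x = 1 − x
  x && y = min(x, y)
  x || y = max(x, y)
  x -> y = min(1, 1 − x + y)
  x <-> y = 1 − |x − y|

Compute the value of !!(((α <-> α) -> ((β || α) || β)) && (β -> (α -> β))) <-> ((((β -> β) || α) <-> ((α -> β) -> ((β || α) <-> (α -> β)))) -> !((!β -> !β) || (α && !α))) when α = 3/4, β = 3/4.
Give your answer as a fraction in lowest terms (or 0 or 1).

1/2

α <-> α = 3/4 <-> 3/4 = 1
β || α = 3/4 || 3/4 = 3/4
(β || α) || β = 3/4 || 3/4 = 3/4
(α <-> α) -> ((β || α) || β) = 1 -> 3/4 = 3/4
α -> β = 3/4 -> 3/4 = 1
β -> (α -> β) = 3/4 -> 1 = 1
((α <-> α) -> ((β || α) || β)) && (β -> (α -> β)) = 3/4 && 1 = 3/4
!(((α <-> α) -> ((β || α) || β)) && (β -> (α -> β))) = !3/4 = 1/4
!!(((α <-> α) -> ((β || α) || β)) && (β -> (α -> β))) = !1/4 = 3/4
β -> β = 3/4 -> 3/4 = 1
(β -> β) || α = 1 || 3/4 = 1
α -> β = 3/4 -> 3/4 = 1
β || α = 3/4 || 3/4 = 3/4
α -> β = 3/4 -> 3/4 = 1
(β || α) <-> (α -> β) = 3/4 <-> 1 = 3/4
(α -> β) -> ((β || α) <-> (α -> β)) = 1 -> 3/4 = 3/4
((β -> β) || α) <-> ((α -> β) -> ((β || α) <-> (α -> β))) = 1 <-> 3/4 = 3/4
!β = !3/4 = 1/4
!β = !3/4 = 1/4
!β -> !β = 1/4 -> 1/4 = 1
!α = !3/4 = 1/4
α && !α = 3/4 && 1/4 = 1/4
(!β -> !β) || (α && !α) = 1 || 1/4 = 1
!((!β -> !β) || (α && !α)) = !1 = 0
(((β -> β) || α) <-> ((α -> β) -> ((β || α) <-> (α -> β)))) -> !((!β -> !β) || (α && !α)) = 3/4 -> 0 = 1/4
!!(((α <-> α) -> ((β || α) || β)) && (β -> (α -> β))) <-> ((((β -> β) || α) <-> ((α -> β) -> ((β || α) <-> (α -> β)))) -> !((!β -> !β) || (α && !α))) = 3/4 <-> 1/4 = 1/2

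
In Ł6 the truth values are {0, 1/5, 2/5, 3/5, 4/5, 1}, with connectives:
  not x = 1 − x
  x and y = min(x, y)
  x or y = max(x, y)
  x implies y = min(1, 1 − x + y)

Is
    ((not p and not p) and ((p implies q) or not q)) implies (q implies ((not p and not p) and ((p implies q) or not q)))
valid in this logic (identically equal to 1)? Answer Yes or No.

At p = 1, q = 1/5, for instance:
not p = not 1 = 0
not p = not 1 = 0
not p and not p = 0 and 0 = 0
p implies q = 1 implies 1/5 = 1/5
not q = not 1/5 = 4/5
(p implies q) or not q = 1/5 or 4/5 = 4/5
(not p and not p) and ((p implies q) or not q) = 0 and 4/5 = 0
q implies ((not p and not p) and ((p implies q) or not q)) = 1/5 implies 0 = 4/5
((not p and not p) and ((p implies q) or not q)) implies (q implies ((not p and not p) and ((p implies q) or not q))) = 0 implies 4/5 = 1
and checking the remaining 35 assignments likewise gives ≥ 1 in every case.

Yes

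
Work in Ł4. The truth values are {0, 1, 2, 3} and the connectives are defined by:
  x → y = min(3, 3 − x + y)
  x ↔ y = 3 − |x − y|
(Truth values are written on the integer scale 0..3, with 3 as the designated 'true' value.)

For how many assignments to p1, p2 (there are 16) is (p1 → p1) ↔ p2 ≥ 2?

8

p1 = 0, p2 = 0 ↦ 0  <
p1 = 0, p2 = 1 ↦ 1  <
p1 = 0, p2 = 2 ↦ 2  ≥
p1 = 0, p2 = 3 ↦ 3  ≥
p1 = 1, p2 = 0 ↦ 0  <
p1 = 1, p2 = 1 ↦ 1  <
p1 = 1, p2 = 2 ↦ 2  ≥
p1 = 1, p2 = 3 ↦ 3  ≥
p1 = 2, p2 = 0 ↦ 0  <
p1 = 2, p2 = 1 ↦ 1  <
p1 = 2, p2 = 2 ↦ 2  ≥
p1 = 2, p2 = 3 ↦ 3  ≥
p1 = 3, p2 = 0 ↦ 0  <
p1 = 3, p2 = 1 ↦ 1  <
p1 = 3, p2 = 2 ↦ 2  ≥
p1 = 3, p2 = 3 ↦ 3  ≥
So 8 of the 16 assignments meet the threshold.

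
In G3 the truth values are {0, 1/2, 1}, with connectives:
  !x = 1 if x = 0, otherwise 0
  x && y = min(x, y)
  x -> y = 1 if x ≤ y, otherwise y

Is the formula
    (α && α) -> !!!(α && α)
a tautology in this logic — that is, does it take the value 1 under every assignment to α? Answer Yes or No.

Counterexample: take α = 1/2.
α && α = 1/2 && 1/2 = 1/2
α && α = 1/2 && 1/2 = 1/2
!(α && α) = !1/2 = 0
!!(α && α) = !0 = 1
!!!(α && α) = !1 = 0
(α && α) -> !!!(α && α) = 1/2 -> 0 = 0
This gives 0 ≠ 1.

No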